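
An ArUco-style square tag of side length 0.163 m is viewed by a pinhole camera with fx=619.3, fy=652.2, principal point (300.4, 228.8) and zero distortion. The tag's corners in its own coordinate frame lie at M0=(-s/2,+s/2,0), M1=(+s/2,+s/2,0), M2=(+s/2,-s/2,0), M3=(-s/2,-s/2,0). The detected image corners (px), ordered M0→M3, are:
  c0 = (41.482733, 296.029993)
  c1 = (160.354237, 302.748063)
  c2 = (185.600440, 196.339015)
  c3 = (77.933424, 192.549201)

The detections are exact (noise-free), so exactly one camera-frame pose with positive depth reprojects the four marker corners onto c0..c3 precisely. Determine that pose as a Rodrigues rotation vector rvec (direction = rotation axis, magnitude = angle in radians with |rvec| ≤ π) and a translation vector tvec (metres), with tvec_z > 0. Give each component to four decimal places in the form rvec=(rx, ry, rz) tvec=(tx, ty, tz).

Intrinsics K: fx=619.3, fy=652.2, cx=300.4, cy=228.8
Marker side s = 0.163 m; corners in marker frame (Z=0):
  M0 = (-0.0815, +0.0815, 0)
  M1 = (+0.0815, +0.0815, 0)
  M2 = (+0.0815, -0.0815, 0)
  M3 = (-0.0815, -0.0815, 0)
Detected image corners:
  c0 = (41.482733, 296.029993) px
  c1 = (160.354237, 302.748063) px
  c2 = (185.600440, 196.339015) px
  c3 = (77.933424, 192.549201) px
Planar DLT: solve 8×8 A·h = b for H (H[2,2]=1):
  H  [+676.93677 -264.64906 +116.51198]
  H  [-2.53758 +484.54603 +244.12978]
  H  [-0.13891 -0.64470 +1.00000]
B = K⁻¹H; ‖b₁‖=1.169590, ‖b₂‖=1.169590; λ = 2/(‖b₁‖+‖b₂‖) = 0.855000, sign → tz>0 ⇒ λ=+0.855000
r₁ = λ·B[:,0] = (+0.99218,+0.03834,-0.11877); r₂ = λ·B[:,1] = (-0.09800,+0.82859,-0.55122)
r₃ = r₁×r₂ = (+0.07728,+0.55854,+0.82587); SVD([r₁ r₂ r₃]) → R = UVᵀ:
  R  [+0.99218 -0.09800 +0.07728]
  R  [+0.03834 +0.82859 +0.55854]
  R  [-0.11877 -0.55122 +0.82587]
t = (-0.25387, +0.02010, +0.85500) m
tr R = 2.646637; θ = arccos((tr R − 1)/2) = 0.603563 rad = 34.582°
axis k = ((R−Rᵀ)₃₂, (R−Rᵀ)₁₃, (R−Rᵀ)₂₁) / (2 sinθ) = (-0.977625, +0.172699, +0.120102)
rvec = θ·k = (-0.590058, +0.104235, +0.072489)

rvec=(-0.5901, 0.1042, 0.0725) tvec=(-0.2539, 0.0201, 0.8550)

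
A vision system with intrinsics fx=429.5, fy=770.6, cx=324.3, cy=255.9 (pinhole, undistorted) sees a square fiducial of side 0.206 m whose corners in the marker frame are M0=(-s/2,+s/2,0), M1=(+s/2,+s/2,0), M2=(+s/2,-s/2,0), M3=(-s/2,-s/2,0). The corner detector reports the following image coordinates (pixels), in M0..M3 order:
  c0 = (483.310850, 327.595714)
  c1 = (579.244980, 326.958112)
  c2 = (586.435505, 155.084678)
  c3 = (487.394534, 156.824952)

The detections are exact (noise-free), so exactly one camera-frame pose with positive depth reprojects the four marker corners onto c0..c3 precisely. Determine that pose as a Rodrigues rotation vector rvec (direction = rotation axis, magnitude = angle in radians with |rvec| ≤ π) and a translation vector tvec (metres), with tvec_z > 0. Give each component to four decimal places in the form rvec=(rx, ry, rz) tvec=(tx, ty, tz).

rvec=(0.1413, 0.0273, -0.0083) tvec=(0.4488, -0.0154, 0.9197)

Intrinsics K: fx=429.5, fy=770.6, cx=324.3, cy=255.9
Marker side s = 0.206 m; corners in marker frame (Z=0):
  M0 = (-0.1030, +0.1030, 0)
  M1 = (+0.1030, +0.1030, 0)
  M2 = (+0.1030, -0.1030, 0)
  M3 = (-0.1030, -0.1030, 0)
Detected image corners:
  c0 = (483.310850, 327.595714) px
  c1 = (579.244980, 326.958112) px
  c2 = (586.435505, 155.084678) px
  c3 = (487.394534, 156.824952) px
Planar DLT: solve 8×8 A·h = b for H (H[2,2]=1):
  H  [+457.00140 +54.35379 +533.90053]
  H  [-13.02193 +868.60970 +242.96728]
  H  [-0.03018 +0.15296 +1.00000]
B = K⁻¹H; ‖b₁‖=1.087262, ‖b₂‖=1.087262; λ = 2/(‖b₁‖+‖b₂‖) = 0.919742, sign → tz>0 ⇒ λ=+0.919742
r₁ = λ·B[:,0] = (+0.99959,-0.00632,-0.02776); r₂ = λ·B[:,1] = (+0.01017,+0.99000,+0.14068)
r₃ = r₁×r₂ = (+0.02659,-0.14091,+0.98967); SVD([r₁ r₂ r₃]) → R = UVᵀ:
  R  [+0.99959 +0.01017 +0.02659]
  R  [-0.00632 +0.99000 -0.14091]
  R  [-0.02776 +0.14068 +0.98967]
t = (+0.44884, -0.01544, +0.91974) m
tr R = 2.979263; θ = arccos((tr R − 1)/2) = 0.144130 rad = 8.258°
axis k = ((R−Rᵀ)₃₂, (R−Rᵀ)₁₃, (R−Rᵀ)₂₁) / (2 sinθ) = (+0.980257, +0.189210, -0.057416)
rvec = θ·k = (+0.141284, +0.027271, -0.008275)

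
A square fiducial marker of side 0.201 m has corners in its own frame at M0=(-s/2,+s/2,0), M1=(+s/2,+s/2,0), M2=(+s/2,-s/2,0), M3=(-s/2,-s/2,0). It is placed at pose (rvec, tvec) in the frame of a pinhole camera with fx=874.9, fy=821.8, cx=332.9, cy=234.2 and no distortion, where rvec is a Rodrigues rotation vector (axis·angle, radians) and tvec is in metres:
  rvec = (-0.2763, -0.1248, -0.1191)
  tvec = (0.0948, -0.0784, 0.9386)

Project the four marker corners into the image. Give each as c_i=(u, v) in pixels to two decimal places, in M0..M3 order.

Intrinsics K: fx=874.9, fy=821.8, cx=332.9, cy=234.2
Marker side s = 0.201 m; corners in marker frame (Z=0):
  M0 = (-0.1005, +0.1005, 0)
  M1 = (+0.1005, +0.1005, 0)
  M2 = (+0.1005, -0.1005, 0)
  M3 = (-0.1005, -0.1005, 0)
rvec = (-0.2763, -0.1248, -0.1191), |rvec| = θ = 0.32573 rad = 18.663°
Rodrigues: sinθ=0.32000, 1−cosθ=0.05258; R = I + sinθ·[k]× + (1−cosθ)·[k]×²:
    [+0.98525 +0.13409 -0.10630]
    [-0.09992 +0.95514 +0.27881]
    [+0.13891 -0.26407 +0.95445]
t = (0.0948, -0.0784, 0.9386) m
M0: Pc = R·M0+t = (+0.00926, +0.02763, +0.89810); u = 874.9·(+0.00926)/0.89810 + 332.9 = 341.9196, v = 821.8·(+0.02763)/0.89810 + 234.2 = 259.4851
M1: Pc = R·M1+t = (+0.20729, +0.00755, +0.92602); u = 874.9·(+0.20729)/0.92602 + 332.9 = 528.7504, v = 821.8·(+0.00755)/0.92602 + 234.2 = 240.8999
M2: Pc = R·M2+t = (+0.18034, -0.18443, +0.97910); u = 874.9·(+0.18034)/0.97910 + 332.9 = 494.0486, v = 821.8·(-0.18443)/0.97910 + 234.2 = 79.3979
M3: Pc = R·M3+t = (-0.01769, -0.16435, +0.95118); u = 874.9·(-0.01769)/0.95118 + 332.9 = 316.6248, v = 821.8·(-0.16435)/0.95118 + 234.2 = 92.2051

c0=(341.92, 259.49) c1=(528.75, 240.90) c2=(494.05, 79.40) c3=(316.62, 92.21)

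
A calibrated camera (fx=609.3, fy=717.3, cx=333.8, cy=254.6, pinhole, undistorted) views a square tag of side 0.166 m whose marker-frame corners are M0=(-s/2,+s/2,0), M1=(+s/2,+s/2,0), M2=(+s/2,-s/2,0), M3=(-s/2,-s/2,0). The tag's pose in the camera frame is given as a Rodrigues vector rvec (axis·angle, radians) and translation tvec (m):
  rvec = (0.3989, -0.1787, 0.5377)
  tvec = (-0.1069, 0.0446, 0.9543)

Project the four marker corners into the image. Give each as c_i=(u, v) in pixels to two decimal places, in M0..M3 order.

c0=(193.30, 308.04) c1=(284.80, 360.44) c2=(338.47, 268.02) c3=(244.22, 207.99)

Intrinsics K: fx=609.3, fy=717.3, cx=333.8, cy=254.6
Marker side s = 0.166 m; corners in marker frame (Z=0):
  M0 = (-0.0830, +0.0830, 0)
  M1 = (+0.0830, +0.0830, 0)
  M2 = (+0.0830, -0.0830, 0)
  M3 = (-0.0830, -0.0830, 0)
rvec = (0.3989, -0.1787, 0.5377), |rvec| = θ = 0.69295 rad = 39.703°
Rodrigues: sinθ=0.63881, 1−cosθ=0.23063; R = I + sinθ·[k]× + (1−cosθ)·[k]×²:
    [+0.84579 -0.52993 -0.06172]
    [+0.46145 +0.78470 -0.41389]
    [+0.26776 +0.32158 +0.90823]
t = (-0.1069, 0.0446, 0.9543) m
M0: Pc = R·M0+t = (-0.22108, +0.07143, +0.95877); u = 609.3·(-0.22108)/0.95877 + 333.8 = 193.2998, v = 717.3·(+0.07143)/0.95877 + 254.6 = 308.0402
M1: Pc = R·M1+t = (-0.08068, +0.14803, +1.00322); u = 609.3·(-0.08068)/1.00322 + 333.8 = 284.7973, v = 717.3·(+0.14803)/1.00322 + 254.6 = 360.4423
M2: Pc = R·M2+t = (+0.00728, +0.01777, +0.94983); u = 609.3·(+0.00728)/0.94983 + 333.8 = 338.4731, v = 717.3·(+0.01777)/0.94983 + 254.6 = 268.0196
M3: Pc = R·M3+t = (-0.13312, -0.05883, +0.90538); u = 609.3·(-0.13312)/0.90538 + 333.8 = 244.2158, v = 717.3·(-0.05883)/0.90538 + 254.6 = 207.9906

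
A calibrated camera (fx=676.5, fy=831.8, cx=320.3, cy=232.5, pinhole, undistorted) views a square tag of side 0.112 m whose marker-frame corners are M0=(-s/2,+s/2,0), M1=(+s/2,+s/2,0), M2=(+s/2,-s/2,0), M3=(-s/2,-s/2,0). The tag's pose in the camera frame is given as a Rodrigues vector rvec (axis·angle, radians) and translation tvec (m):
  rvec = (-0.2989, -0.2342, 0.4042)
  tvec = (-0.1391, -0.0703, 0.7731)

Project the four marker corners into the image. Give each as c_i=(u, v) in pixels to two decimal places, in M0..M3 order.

Intrinsics K: fx=676.5, fy=831.8, cx=320.3, cy=232.5
Marker side s = 0.112 m; corners in marker frame (Z=0):
  M0 = (-0.0560, +0.0560, 0)
  M1 = (+0.0560, +0.0560, 0)
  M2 = (+0.0560, -0.0560, 0)
  M3 = (-0.0560, -0.0560, 0)
rvec = (-0.2989, -0.2342, 0.4042), |rvec| = θ = 0.55459 rad = 31.776°
Rodrigues: sinθ=0.52659, 1−cosθ=0.14988; R = I + sinθ·[k]× + (1−cosθ)·[k]×²:
    [+0.89365 -0.34968 -0.28125]
    [+0.41791 +0.87685 +0.23768]
    [+0.16350 -0.32994 +0.92973]
t = (-0.1391, -0.0703, 0.7731) m
M0: Pc = R·M0+t = (-0.20873, -0.04460, +0.74547); u = 676.5·(-0.20873)/0.74547 + 320.3 = 130.8835, v = 831.8·(-0.04460)/0.74547 + 232.5 = 182.7353
M1: Pc = R·M1+t = (-0.10864, +0.00221, +0.76378); u = 676.5·(-0.10864)/0.76378 + 320.3 = 224.0767, v = 831.8·(+0.00221)/0.76378 + 232.5 = 234.9028
M2: Pc = R·M2+t = (-0.06947, -0.09600, +0.80073); u = 676.5·(-0.06947)/0.80073 + 320.3 = 261.6056, v = 831.8·(-0.09600)/0.80073 + 232.5 = 132.7749
M3: Pc = R·M3+t = (-0.16956, -0.14281, +0.78242); u = 676.5·(-0.16956)/0.78242 + 320.3 = 173.6922, v = 831.8·(-0.14281)/0.78242 + 232.5 = 80.6810

c0=(130.88, 182.74) c1=(224.08, 234.90) c2=(261.61, 132.77) c3=(173.69, 80.68)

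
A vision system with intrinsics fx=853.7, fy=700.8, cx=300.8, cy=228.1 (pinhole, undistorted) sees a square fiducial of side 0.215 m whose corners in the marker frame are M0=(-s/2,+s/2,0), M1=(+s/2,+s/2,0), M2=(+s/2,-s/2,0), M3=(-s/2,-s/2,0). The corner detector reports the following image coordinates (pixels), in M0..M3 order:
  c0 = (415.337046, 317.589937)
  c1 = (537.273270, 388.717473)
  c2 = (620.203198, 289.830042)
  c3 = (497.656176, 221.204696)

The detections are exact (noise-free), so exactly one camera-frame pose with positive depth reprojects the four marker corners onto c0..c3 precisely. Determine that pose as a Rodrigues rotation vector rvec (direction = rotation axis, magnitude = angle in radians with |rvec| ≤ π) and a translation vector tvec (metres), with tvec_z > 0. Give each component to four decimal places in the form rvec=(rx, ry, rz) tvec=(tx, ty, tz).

Intrinsics K: fx=853.7, fy=700.8, cx=300.8, cy=228.1
Marker side s = 0.215 m; corners in marker frame (Z=0):
  M0 = (-0.1075, +0.1075, 0)
  M1 = (+0.1075, +0.1075, 0)
  M2 = (+0.1075, -0.1075, 0)
  M3 = (-0.1075, -0.1075, 0)
Detected image corners:
  c0 = (415.337046, 317.589937) px
  c1 = (537.273270, 388.717473) px
  c2 = (620.203198, 289.830042) px
  c3 = (497.656176, 221.204696) px
Planar DLT: solve 8×8 A·h = b for H (H[2,2]=1):
  H  [+521.18551 -404.28541 +517.18751]
  H  [+297.12167 +442.30657 +303.78894]
  H  [-0.09155 -0.03864 +1.00000]
B = K⁻¹H; ‖b₁‖=0.792104, ‖b₂‖=0.792104; λ = 2/(‖b₁‖+‖b₂‖) = 1.262461, sign → tz>0 ⇒ λ=+1.262461
r₁ = λ·B[:,0] = (+0.81146,+0.57287,-0.11557); r₂ = λ·B[:,1] = (-0.58068,+0.81267,-0.04878)
r₃ = r₁×r₂ = (+0.06598,+0.10669,+0.99210); SVD([r₁ r₂ r₃]) → R = UVᵀ:
  R  [+0.81146 -0.58068 +0.06598]
  R  [+0.57287 +0.81267 +0.10669]
  R  [-0.11557 -0.04878 +0.99210]
t = (+0.32000, +0.13635, +1.26246) m
tr R = 2.616231; θ = arccos((tr R − 1)/2) = 0.629851 rad = 36.088°
axis k = ((R−Rᵀ)₃₂, (R−Rᵀ)₁₃, (R−Rᵀ)₂₁) / (2 sinθ) = (-0.131972, +0.154115, +0.979200)
rvec = θ·k = (-0.083123, +0.097069, +0.616750)

rvec=(-0.0831, 0.0971, 0.6167) tvec=(0.3200, 0.1364, 1.2625)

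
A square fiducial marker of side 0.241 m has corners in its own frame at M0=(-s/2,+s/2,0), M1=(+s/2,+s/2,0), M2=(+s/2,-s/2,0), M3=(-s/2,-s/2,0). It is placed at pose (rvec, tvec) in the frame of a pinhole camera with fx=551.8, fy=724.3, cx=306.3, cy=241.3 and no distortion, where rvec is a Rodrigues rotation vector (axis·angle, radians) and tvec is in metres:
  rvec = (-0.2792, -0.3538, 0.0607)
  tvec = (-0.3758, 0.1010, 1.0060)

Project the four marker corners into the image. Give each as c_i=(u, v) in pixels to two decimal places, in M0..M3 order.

c0=(16.28, 399.63) c1=(162.33, 405.55) c2=(172.58, 240.13) c3=(37.21, 221.32)

Intrinsics K: fx=551.8, fy=724.3, cx=306.3, cy=241.3
Marker side s = 0.241 m; corners in marker frame (Z=0):
  M0 = (-0.1205, +0.1205, 0)
  M1 = (+0.1205, +0.1205, 0)
  M2 = (+0.1205, -0.1205, 0)
  M3 = (-0.1205, -0.1205, 0)
rvec = (-0.2792, -0.3538, 0.0607), |rvec| = θ = 0.45477 rad = 26.056°
Rodrigues: sinθ=0.43925, 1−cosθ=0.10164; R = I + sinθ·[k]× + (1−cosθ)·[k]×²:
    [+0.93667 -0.01008 -0.35006]
    [+0.10717 +0.95988 +0.25912]
    [+0.33340 -0.28023 +0.90017]
t = (-0.3758, 0.1010, 1.0060) m
M0: Pc = R·M0+t = (-0.48988, +0.20375, +0.93206); u = 551.8·(-0.48988)/0.93206 + 306.3 = 16.2769, v = 724.3·(+0.20375)/0.93206 + 241.3 = 399.6345
M1: Pc = R·M1+t = (-0.26415, +0.22958, +1.01241); u = 551.8·(-0.26415)/1.01241 + 306.3 = 162.3305, v = 724.3·(+0.22958)/1.01241 + 241.3 = 405.5470
M2: Pc = R·M2+t = (-0.26172, -0.00175, +1.07994); u = 551.8·(-0.26172)/1.07994 + 306.3 = 172.5755, v = 724.3·(-0.00175)/1.07994 + 241.3 = 240.1256
M3: Pc = R·M3+t = (-0.48745, -0.02758, +0.99959); u = 551.8·(-0.48745)/0.99959 + 306.3 = 37.2133, v = 724.3·(-0.02758)/0.99959 + 241.3 = 221.3156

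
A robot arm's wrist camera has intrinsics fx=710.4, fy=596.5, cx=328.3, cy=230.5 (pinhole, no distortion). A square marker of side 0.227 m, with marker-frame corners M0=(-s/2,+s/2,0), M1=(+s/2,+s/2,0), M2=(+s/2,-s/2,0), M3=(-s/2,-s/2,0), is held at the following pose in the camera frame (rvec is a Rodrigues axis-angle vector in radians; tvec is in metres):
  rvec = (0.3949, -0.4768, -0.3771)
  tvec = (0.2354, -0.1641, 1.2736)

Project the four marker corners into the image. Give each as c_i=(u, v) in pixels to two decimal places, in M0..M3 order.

c0=(422.93, 222.40) c1=(514.38, 179.76) c2=(496.82, 83.87) c3=(396.27, 123.44)

Intrinsics K: fx=710.4, fy=596.5, cx=328.3, cy=230.5
Marker side s = 0.227 m; corners in marker frame (Z=0):
  M0 = (-0.1135, +0.1135, 0)
  M1 = (+0.1135, +0.1135, 0)
  M2 = (+0.1135, -0.1135, 0)
  M3 = (-0.1135, -0.1135, 0)
rvec = (0.3949, -0.4768, -0.3771), |rvec| = θ = 0.72491 rad = 41.534°
Rodrigues: sinθ=0.66307, 1−cosθ=0.25144; R = I + sinθ·[k]× + (1−cosθ)·[k]×²:
    [+0.82318 +0.25484 -0.50738]
    [-0.43502 +0.85734 -0.27518]
    [+0.36487 +0.44724 +0.81660]
t = (0.2354, -0.1641, 1.2736) m
M0: Pc = R·M0+t = (+0.17089, -0.01742, +1.28295); u = 710.4·(+0.17089)/1.28295 + 328.3 = 422.9276, v = 596.5·(-0.01742)/1.28295 + 230.5 = 222.4021
M1: Pc = R·M1+t = (+0.35775, -0.11617, +1.36577); u = 710.4·(+0.35775)/1.36577 + 328.3 = 514.3841, v = 596.5·(-0.11617)/1.36577 + 230.5 = 179.7642
M2: Pc = R·M2+t = (+0.29991, -0.31078, +1.26425); u = 710.4·(+0.29991)/1.26425 + 328.3 = 496.8218, v = 596.5·(-0.31078)/1.26425 + 230.5 = 83.8660
M3: Pc = R·M3+t = (+0.11305, -0.21203, +1.18143); u = 710.4·(+0.11305)/1.18143 + 328.3 = 396.2749, v = 596.5·(-0.21203)/1.18143 + 230.5 = 123.4448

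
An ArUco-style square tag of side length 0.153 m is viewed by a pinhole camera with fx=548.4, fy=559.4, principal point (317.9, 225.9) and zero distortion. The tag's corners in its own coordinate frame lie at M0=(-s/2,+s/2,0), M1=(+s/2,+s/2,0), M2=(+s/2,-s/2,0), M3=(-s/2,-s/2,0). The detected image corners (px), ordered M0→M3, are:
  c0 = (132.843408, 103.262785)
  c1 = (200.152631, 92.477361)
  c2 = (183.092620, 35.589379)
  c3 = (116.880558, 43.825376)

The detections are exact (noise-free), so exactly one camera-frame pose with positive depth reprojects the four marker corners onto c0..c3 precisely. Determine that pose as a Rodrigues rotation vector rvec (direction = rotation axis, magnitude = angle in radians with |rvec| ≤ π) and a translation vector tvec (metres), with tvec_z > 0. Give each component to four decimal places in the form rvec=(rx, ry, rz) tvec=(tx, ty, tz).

rvec=(-0.2710, -0.3029, -0.2849) tvec=(-0.3687, -0.3580, 1.2707)

Intrinsics K: fx=548.4, fy=559.4, cx=317.9, cy=225.9
Marker side s = 0.153 m; corners in marker frame (Z=0):
  M0 = (-0.0765, +0.0765, 0)
  M1 = (+0.0765, +0.0765, 0)
  M2 = (+0.0765, -0.0765, 0)
  M3 = (-0.0765, -0.0765, 0)
Detected image corners:
  c0 = (132.843408, 103.262785) px
  c1 = (200.152631, 92.477361) px
  c2 = (183.092620, 35.589379) px
  c3 = (116.880558, 43.825376) px
Planar DLT: solve 8×8 A·h = b for H (H[2,2]=1):
  H  [+477.19810 +80.87564 +158.79412]
  H  [-44.27242 +368.19740 +68.31352]
  H  [+0.25847 -0.17134 +1.00000]
B = K⁻¹H; ‖b₁‖=0.786998, ‖b₂‖=0.786998; λ = 2/(‖b₁‖+‖b₂‖) = 1.270652, sign → tz>0 ⇒ λ=+1.270652
r₁ = λ·B[:,0] = (+0.91529,-0.23319,+0.32843); r₂ = λ·B[:,1] = (+0.31360,+0.92426,-0.21771)
r₃ = r₁×r₂ = (-0.25278,+0.30226,+0.91910); SVD([r₁ r₂ r₃]) → R = UVᵀ:
  R  [+0.91529 +0.31360 -0.25278]
  R  [-0.23319 +0.92426 +0.30226]
  R  [+0.32843 -0.21771 +0.91910]
t = (-0.36865, -0.35795, +1.27065) m
tr R = 2.758649; θ = arccos((tr R − 1)/2) = 0.496354 rad = 28.439°
axis k = ((R−Rᵀ)₃₂, (R−Rᵀ)₁₃, (R−Rᵀ)₂₁) / (2 sinθ) = (-0.545937, -0.610229, -0.574085)
rvec = θ·k = (-0.270978, -0.302890, -0.284950)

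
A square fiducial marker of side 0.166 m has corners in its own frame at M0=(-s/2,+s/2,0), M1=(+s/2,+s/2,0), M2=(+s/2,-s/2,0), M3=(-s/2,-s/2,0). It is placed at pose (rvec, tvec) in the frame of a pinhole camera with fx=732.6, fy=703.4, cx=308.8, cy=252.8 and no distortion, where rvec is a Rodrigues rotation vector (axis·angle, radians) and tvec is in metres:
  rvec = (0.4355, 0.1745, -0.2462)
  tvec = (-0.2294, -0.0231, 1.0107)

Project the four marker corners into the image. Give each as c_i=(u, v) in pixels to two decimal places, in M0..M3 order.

Intrinsics K: fx=732.6, fy=703.4, cx=308.8, cy=252.8
Marker side s = 0.166 m; corners in marker frame (Z=0):
  M0 = (-0.0830, +0.0830, 0)
  M1 = (+0.0830, +0.0830, 0)
  M2 = (+0.0830, -0.0830, 0)
  M3 = (-0.0830, -0.0830, 0)
rvec = (0.4355, 0.1745, -0.2462), |rvec| = θ = 0.52983 rad = 30.357°
Rodrigues: sinθ=0.50539, 1−cosθ=0.13711; R = I + sinθ·[k]× + (1−cosθ)·[k]×²:
    [+0.95552 +0.27196 +0.11408]
    [-0.19772 +0.87776 -0.43639]
    [-0.21882 +0.39443 +0.89250]
t = (-0.2294, -0.0231, 1.0107) m
M0: Pc = R·M0+t = (-0.28614, +0.06617, +1.06160); u = 732.6·(-0.28614)/1.06160 + 308.8 = 111.3402, v = 703.4·(+0.06617)/1.06160 + 252.8 = 296.6403
M1: Pc = R·M1+t = (-0.12752, +0.03334, +1.02528); u = 732.6·(-0.12752)/1.02528 + 308.8 = 217.6826, v = 703.4·(+0.03334)/1.02528 + 252.8 = 275.6754
M2: Pc = R·M2+t = (-0.17266, -0.11237, +0.95980); u = 732.6·(-0.17266)/0.95980 + 308.8 = 177.0083, v = 703.4·(-0.11237)/0.95980 + 252.8 = 170.4518
M3: Pc = R·M3+t = (-0.33128, -0.07954, +0.99612); u = 732.6·(-0.33128)/0.99612 + 308.8 = 65.1594, v = 703.4·(-0.07954)/0.99612 + 252.8 = 196.6317

c0=(111.34, 296.64) c1=(217.68, 275.68) c2=(177.01, 170.45) c3=(65.16, 196.63)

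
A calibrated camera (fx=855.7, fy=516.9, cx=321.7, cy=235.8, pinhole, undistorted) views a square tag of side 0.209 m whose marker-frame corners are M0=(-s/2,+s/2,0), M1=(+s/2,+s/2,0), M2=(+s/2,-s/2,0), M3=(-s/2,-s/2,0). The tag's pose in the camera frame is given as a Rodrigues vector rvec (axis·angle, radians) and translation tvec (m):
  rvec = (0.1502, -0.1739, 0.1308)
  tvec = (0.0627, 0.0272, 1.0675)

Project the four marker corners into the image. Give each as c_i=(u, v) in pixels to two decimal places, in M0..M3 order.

c0=(278.06, 292.94) c1=(438.20, 302.38) c2=(465.05, 205.39) c3=(301.45, 192.12)

Intrinsics K: fx=855.7, fy=516.9, cx=321.7, cy=235.8
Marker side s = 0.209 m; corners in marker frame (Z=0):
  M0 = (-0.1045, +0.1045, 0)
  M1 = (+0.1045, +0.1045, 0)
  M2 = (+0.1045, -0.1045, 0)
  M3 = (-0.1045, -0.1045, 0)
rvec = (0.1502, -0.1739, 0.1308), |rvec| = θ = 0.26440 rad = 15.149°
Rodrigues: sinθ=0.26133, 1−cosθ=0.03475; R = I + sinθ·[k]× + (1−cosθ)·[k]×²:
    [+0.97646 -0.14227 -0.16211]
    [+0.11630 +0.98028 -0.15976]
    [+0.18165 +0.13715 +0.97375]
t = (0.0627, 0.0272, 1.0675) m
M0: Pc = R·M0+t = (-0.05421, +0.11749, +1.06285); u = 855.7·(-0.05421)/1.06285 + 321.7 = 278.0579, v = 516.9·(+0.11749)/1.06285 + 235.8 = 292.9376
M1: Pc = R·M1+t = (+0.14987, +0.14179, +1.10081); u = 855.7·(+0.14987)/1.10081 + 321.7 = 438.2018, v = 516.9·(+0.14179)/1.10081 + 235.8 = 302.3803
M2: Pc = R·M2+t = (+0.17961, -0.06309, +1.07215); u = 855.7·(+0.17961)/1.07215 + 321.7 = 465.0473, v = 516.9·(-0.06309)/1.07215 + 235.8 = 205.3851
M3: Pc = R·M3+t = (-0.02447, -0.08739, +1.03419); u = 855.7·(-0.02447)/1.03419 + 321.7 = 301.4502, v = 516.9·(-0.08739)/1.03419 + 235.8 = 192.1201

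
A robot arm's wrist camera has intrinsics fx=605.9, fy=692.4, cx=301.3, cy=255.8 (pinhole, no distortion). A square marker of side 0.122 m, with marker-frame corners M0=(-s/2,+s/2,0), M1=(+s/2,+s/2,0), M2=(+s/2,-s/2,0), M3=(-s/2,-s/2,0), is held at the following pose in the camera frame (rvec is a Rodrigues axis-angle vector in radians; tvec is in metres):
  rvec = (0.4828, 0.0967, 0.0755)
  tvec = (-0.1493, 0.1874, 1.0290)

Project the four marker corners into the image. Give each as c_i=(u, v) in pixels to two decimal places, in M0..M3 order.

Intrinsics K: fx=605.9, fy=692.4, cx=301.3, cy=255.8
Marker side s = 0.122 m; corners in marker frame (Z=0):
  M0 = (-0.0610, +0.0610, 0)
  M1 = (+0.0610, +0.0610, 0)
  M2 = (+0.0610, -0.0610, 0)
  M3 = (-0.0610, -0.0610, 0)
rvec = (0.4828, 0.0967, 0.0755), |rvec| = θ = 0.49814 rad = 28.542°
Rodrigues: sinθ=0.47780, 1−cosθ=0.12153; R = I + sinθ·[k]× + (1−cosθ)·[k]×²:
    [+0.99263 -0.04955 +0.11060]
    [+0.09528 +0.88305 -0.45950]
    [-0.07490 +0.46665 +0.88126]
t = (-0.1493, 0.1874, 1.0290) m
M0: Pc = R·M0+t = (-0.21287, +0.23545, +1.06203); u = 605.9·(-0.21287)/1.06203 + 301.3 = 179.8541, v = 692.4·(+0.23545)/1.06203 + 255.8 = 409.3057
M1: Pc = R·M1+t = (-0.09177, +0.24708, +1.05290); u = 605.9·(-0.09177)/1.05290 + 301.3 = 248.4887, v = 692.4·(+0.24708)/1.05290 + 255.8 = 418.2821
M2: Pc = R·M2+t = (-0.08573, +0.13935, +0.99597); u = 605.9·(-0.08573)/0.99597 + 301.3 = 249.1476, v = 692.4·(+0.13935)/0.99597 + 255.8 = 352.6740
M3: Pc = R·M3+t = (-0.20683, +0.12772, +1.00510); u = 605.9·(-0.20683)/1.00510 + 301.3 = 176.6193, v = 692.4·(+0.12772)/1.00510 + 255.8 = 343.7856

c0=(179.85, 409.31) c1=(248.49, 418.28) c2=(249.15, 352.67) c3=(176.62, 343.79)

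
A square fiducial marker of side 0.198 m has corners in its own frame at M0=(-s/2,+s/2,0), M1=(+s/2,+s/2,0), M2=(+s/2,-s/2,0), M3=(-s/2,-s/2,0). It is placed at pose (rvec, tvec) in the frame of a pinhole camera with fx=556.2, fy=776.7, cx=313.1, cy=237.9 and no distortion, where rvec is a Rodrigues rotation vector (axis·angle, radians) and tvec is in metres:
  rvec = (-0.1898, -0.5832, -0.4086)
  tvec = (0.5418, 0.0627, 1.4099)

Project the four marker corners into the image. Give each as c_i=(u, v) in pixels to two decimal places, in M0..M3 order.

Intrinsics K: fx=556.2, fy=776.7, cx=313.1, cy=237.9
Marker side s = 0.198 m; corners in marker frame (Z=0):
  M0 = (-0.0990, +0.0990, 0)
  M1 = (+0.0990, +0.0990, 0)
  M2 = (+0.0990, -0.0990, 0)
  M3 = (-0.0990, -0.0990, 0)
rvec = (-0.1898, -0.5832, -0.4086), |rvec| = θ = 0.73695 rad = 42.224°
Rodrigues: sinθ=0.67203, 1−cosθ=0.25948; R = I + sinθ·[k]× + (1−cosθ)·[k]×²:
    [+0.75773 +0.42549 -0.49477]
    [-0.31972 +0.90302 +0.28693]
    [+0.56888 -0.05923 +0.82029]
t = (0.5418, 0.0627, 1.4099) m
M0: Pc = R·M0+t = (+0.50891, +0.18375, +1.34772); u = 556.2·(+0.50891)/1.34772 + 313.1 = 523.1254, v = 776.7·(+0.18375)/1.34772 + 237.9 = 343.7974
M1: Pc = R·M1+t = (+0.65894, +0.12045, +1.46036); u = 556.2·(+0.65894)/1.46036 + 313.1 = 564.0676, v = 776.7·(+0.12045)/1.46036 + 237.9 = 301.9605
M2: Pc = R·M2+t = (+0.57469, -0.05835, +1.47208); u = 556.2·(+0.57469)/1.47208 + 313.1 = 530.2369, v = 776.7·(-0.05835)/1.47208 + 237.9 = 207.1126
M3: Pc = R·M3+t = (+0.42466, +0.00495, +1.35944); u = 556.2·(+0.42466)/1.35944 + 313.1 = 486.8448, v = 776.7·(+0.00495)/1.35944 + 237.9 = 240.7299

c0=(523.13, 343.80) c1=(564.07, 301.96) c2=(530.24, 207.11) c3=(486.84, 240.73)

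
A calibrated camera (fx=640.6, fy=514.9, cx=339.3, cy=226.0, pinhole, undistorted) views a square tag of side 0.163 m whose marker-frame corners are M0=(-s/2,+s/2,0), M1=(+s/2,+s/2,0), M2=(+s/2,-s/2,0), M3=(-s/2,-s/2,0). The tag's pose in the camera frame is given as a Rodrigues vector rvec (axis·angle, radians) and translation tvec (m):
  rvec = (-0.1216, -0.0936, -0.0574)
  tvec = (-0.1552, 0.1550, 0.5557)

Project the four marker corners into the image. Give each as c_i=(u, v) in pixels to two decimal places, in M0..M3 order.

Intrinsics K: fx=640.6, fy=514.9, cx=339.3, cy=226.0
Marker side s = 0.163 m; corners in marker frame (Z=0):
  M0 = (-0.0815, +0.0815, 0)
  M1 = (+0.0815, +0.0815, 0)
  M2 = (+0.0815, -0.0815, 0)
  M3 = (-0.0815, -0.0815, 0)
rvec = (-0.1216, -0.0936, -0.0574), |rvec| = θ = 0.16384 rad = 9.387°
Rodrigues: sinθ=0.16310, 1−cosθ=0.01339; R = I + sinθ·[k]× + (1−cosθ)·[k]×²:
    [+0.99399 +0.06282 -0.08970]
    [-0.05147 +0.99098 +0.12374]
    [+0.09666 -0.11838 +0.98825]
t = (-0.1552, 0.1550, 0.5557) m
M0: Pc = R·M0+t = (-0.23109, +0.23996, +0.53817); u = 640.6·(-0.23109)/0.53817 + 339.3 = 64.2289, v = 514.9·(+0.23996)/0.53817 + 226.0 = 455.5818
M1: Pc = R·M1+t = (-0.06907, +0.23157, +0.55393); u = 640.6·(-0.06907)/0.55393 + 339.3 = 259.4229, v = 514.9·(+0.23157)/0.55393 + 226.0 = 441.2537
M2: Pc = R·M2+t = (-0.07931, +0.07004, +0.57323); u = 640.6·(-0.07931)/0.57323 + 339.3 = 250.6681, v = 514.9·(+0.07004)/0.57323 + 226.0 = 288.9141
M3: Pc = R·M3+t = (-0.24133, +0.07843, +0.55747); u = 640.6·(-0.24133)/0.55747 + 339.3 = 61.9829, v = 514.9·(+0.07843)/0.55747 + 226.0 = 298.4405

c0=(64.23, 455.58) c1=(259.42, 441.25) c2=(250.67, 288.91) c3=(61.98, 298.44)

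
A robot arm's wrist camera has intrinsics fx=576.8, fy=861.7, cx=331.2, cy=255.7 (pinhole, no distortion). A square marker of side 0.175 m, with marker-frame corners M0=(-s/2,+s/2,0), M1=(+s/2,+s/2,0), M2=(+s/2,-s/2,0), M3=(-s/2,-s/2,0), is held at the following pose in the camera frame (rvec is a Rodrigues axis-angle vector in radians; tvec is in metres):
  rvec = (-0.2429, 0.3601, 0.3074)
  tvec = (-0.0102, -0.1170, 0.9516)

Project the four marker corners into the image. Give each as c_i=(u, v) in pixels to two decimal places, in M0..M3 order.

Intrinsics K: fx=576.8, fy=861.7, cx=331.2, cy=255.7
Marker side s = 0.175 m; corners in marker frame (Z=0):
  M0 = (-0.0875, +0.0875, 0)
  M1 = (+0.0875, +0.0875, 0)
  M2 = (+0.0875, -0.0875, 0)
  M3 = (-0.0875, -0.0875, 0)
rvec = (-0.2429, 0.3601, 0.3074), |rvec| = θ = 0.53213 rad = 30.489°
Rodrigues: sinθ=0.50737, 1−cosθ=0.13827; R = I + sinθ·[k]× + (1−cosθ)·[k]×²:
    [+0.89054 -0.33581 +0.30688]
    [+0.25038 +0.92505 +0.28565]
    [-0.37981 -0.17754 +0.90787]
t = (-0.0102, -0.1170, 0.9516) m
M0: Pc = R·M0+t = (-0.11751, -0.05797, +0.96930); u = 576.8·(-0.11751)/0.96930 + 331.2 = 261.2762, v = 861.7·(-0.05797)/0.96930 + 255.7 = 204.1676
M1: Pc = R·M1+t = (+0.03834, -0.01415, +0.90283); u = 576.8·(+0.03834)/0.90283 + 331.2 = 355.6938, v = 861.7·(-0.01415)/0.90283 + 255.7 = 242.1949
M2: Pc = R·M2+t = (+0.09711, -0.17603, +0.93390); u = 576.8·(+0.09711)/0.93390 + 331.2 = 391.1744, v = 861.7·(-0.17603)/0.93390 + 255.7 = 93.2766
M3: Pc = R·M3+t = (-0.05874, -0.21985, +1.00037); u = 576.8·(-0.05874)/1.00037 + 331.2 = 297.3320, v = 861.7·(-0.21985)/1.00037 + 255.7 = 66.3248

c0=(261.28, 204.17) c1=(355.69, 242.19) c2=(391.17, 93.28) c3=(297.33, 66.32)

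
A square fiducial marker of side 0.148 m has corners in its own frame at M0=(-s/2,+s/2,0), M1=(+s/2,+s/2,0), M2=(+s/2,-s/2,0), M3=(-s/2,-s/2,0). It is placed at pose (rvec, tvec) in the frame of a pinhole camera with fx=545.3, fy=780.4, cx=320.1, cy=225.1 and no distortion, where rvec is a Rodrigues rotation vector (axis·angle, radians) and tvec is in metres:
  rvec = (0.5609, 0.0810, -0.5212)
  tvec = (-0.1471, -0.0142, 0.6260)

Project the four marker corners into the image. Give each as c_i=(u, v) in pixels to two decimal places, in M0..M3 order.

c0=(179.43, 308.50) c1=(280.93, 232.21) c2=(206.75, 88.07) c3=(97.02, 180.92)

Intrinsics K: fx=545.3, fy=780.4, cx=320.1, cy=225.1
Marker side s = 0.148 m; corners in marker frame (Z=0):
  M0 = (-0.0740, +0.0740, 0)
  M1 = (+0.0740, +0.0740, 0)
  M2 = (+0.0740, -0.0740, 0)
  M3 = (-0.0740, -0.0740, 0)
rvec = (0.5609, 0.0810, -0.5212), |rvec| = θ = 0.76995 rad = 44.115°
Rodrigues: sinθ=0.69610, 1−cosθ=0.28205; R = I + sinθ·[k]× + (1−cosθ)·[k]×²:
    [+0.86763 +0.49282 -0.06586]
    [-0.44959 +0.72107 -0.52719]
    [-0.21232 +0.48701 +0.84719]
t = (-0.1471, -0.0142, 0.6260) m
M0: Pc = R·M0+t = (-0.17484, +0.07243, +0.67775); u = 545.3·(-0.17484)/0.67775 + 320.1 = 179.4319, v = 780.4·(+0.07243)/0.67775 + 225.1 = 308.4987
M1: Pc = R·M1+t = (-0.04643, +0.00589, +0.64633); u = 545.3·(-0.04643)/0.64633 + 320.1 = 280.9307, v = 780.4·(+0.00589)/0.64633 + 225.1 = 232.2109
M2: Pc = R·M2+t = (-0.11936, -0.10083, +0.57425); u = 545.3·(-0.11936)/0.57425 + 320.1 = 206.7532, v = 780.4·(-0.10083)/0.57425 + 225.1 = 88.0743
M3: Pc = R·M3+t = (-0.24777, -0.03429, +0.60567); u = 545.3·(-0.24777)/0.60567 + 320.1 = 97.0239, v = 780.4·(-0.03429)/0.60567 + 225.1 = 180.9188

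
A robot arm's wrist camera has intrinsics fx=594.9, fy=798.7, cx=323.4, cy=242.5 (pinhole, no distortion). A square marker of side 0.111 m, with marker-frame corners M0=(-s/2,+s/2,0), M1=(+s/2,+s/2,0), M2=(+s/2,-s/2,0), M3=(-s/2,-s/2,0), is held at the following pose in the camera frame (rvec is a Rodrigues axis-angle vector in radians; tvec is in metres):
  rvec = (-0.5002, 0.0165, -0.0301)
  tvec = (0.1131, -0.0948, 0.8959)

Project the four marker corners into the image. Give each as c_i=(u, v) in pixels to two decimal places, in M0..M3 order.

c0=(363.76, 201.82) c1=(439.77, 198.42) c2=(431.27, 116.64) c3=(359.66, 119.92)

Intrinsics K: fx=594.9, fy=798.7, cx=323.4, cy=242.5
Marker side s = 0.111 m; corners in marker frame (Z=0):
  M0 = (-0.0555, +0.0555, 0)
  M1 = (+0.0555, +0.0555, 0)
  M2 = (+0.0555, -0.0555, 0)
  M3 = (-0.0555, -0.0555, 0)
rvec = (-0.5002, 0.0165, -0.0301), |rvec| = θ = 0.50138 rad = 28.727°
Rodrigues: sinθ=0.48063, 1−cosθ=0.12308; R = I + sinθ·[k]× + (1−cosθ)·[k]×²:
    [+0.99942 +0.02481 +0.02319]
    [-0.03290 +0.87706 +0.47926]
    [-0.00845 -0.47975 +0.87737]
t = (0.1131, -0.0948, 0.8959) m
M0: Pc = R·M0+t = (+0.05901, -0.04430, +0.86974); u = 594.9·(+0.05901)/0.86974 + 323.4 = 363.7620, v = 798.7·(-0.04430)/0.86974 + 242.5 = 201.8206
M1: Pc = R·M1+t = (+0.16995, -0.04795, +0.86881); u = 594.9·(+0.16995)/0.86881 + 323.4 = 439.7671, v = 798.7·(-0.04795)/0.86881 + 242.5 = 198.4199
M2: Pc = R·M2+t = (+0.16719, -0.14530, +0.92206); u = 594.9·(+0.16719)/0.92206 + 323.4 = 431.2695, v = 798.7·(-0.14530)/0.92206 + 242.5 = 116.6370
M3: Pc = R·M3+t = (+0.05625, -0.14165, +0.92299); u = 594.9·(+0.05625)/0.92299 + 323.4 = 359.6581, v = 798.7·(-0.14165)/0.92299 + 242.5 = 119.9245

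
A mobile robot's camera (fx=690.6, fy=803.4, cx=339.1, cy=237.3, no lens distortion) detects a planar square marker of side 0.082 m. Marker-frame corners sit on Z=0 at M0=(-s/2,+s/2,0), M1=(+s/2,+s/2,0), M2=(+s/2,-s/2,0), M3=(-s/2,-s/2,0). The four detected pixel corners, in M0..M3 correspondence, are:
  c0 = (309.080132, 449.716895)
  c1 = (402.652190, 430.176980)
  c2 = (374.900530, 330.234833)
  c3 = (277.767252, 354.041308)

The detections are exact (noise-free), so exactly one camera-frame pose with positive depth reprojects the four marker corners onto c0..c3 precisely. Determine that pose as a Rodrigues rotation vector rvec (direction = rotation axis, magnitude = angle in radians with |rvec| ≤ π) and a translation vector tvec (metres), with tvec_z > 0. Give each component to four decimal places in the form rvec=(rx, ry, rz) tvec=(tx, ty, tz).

Intrinsics K: fx=690.6, fy=803.4, cx=339.1, cy=237.3
Marker side s = 0.082 m; corners in marker frame (Z=0):
  M0 = (-0.0410, +0.0410, 0)
  M1 = (+0.0410, +0.0410, 0)
  M2 = (+0.0410, -0.0410, 0)
  M3 = (-0.0410, -0.0410, 0)
Detected image corners:
  c0 = (309.080132, 449.716895) px
  c1 = (402.652190, 430.176980) px
  c2 = (374.900530, 330.234833) px
  c3 = (277.767252, 354.041308) px
Planar DLT: solve 8×8 A·h = b for H (H[2,2]=1):
  H  [+1024.73410 +558.47963 +340.66294]
  H  [-421.41965 +1419.31780 +392.38545]
  H  [-0.40336 +0.58039 +1.00000]
B = K⁻¹H; ‖b₁‖=1.776460, ‖b₂‖=1.776460; λ = 2/(‖b₁‖+‖b₂‖) = 0.562917, sign → tz>0 ⇒ λ=+0.562917
r₁ = λ·B[:,0] = (+0.94677,-0.22821,-0.22706); r₂ = λ·B[:,1] = (+0.29480,+0.89797,+0.32671)
r₃ = r₁×r₂ = (+0.12933,-0.37626,+0.91744); SVD([r₁ r₂ r₃]) → R = UVᵀ:
  R  [+0.94677 +0.29480 +0.12933]
  R  [-0.22821 +0.89797 -0.37626]
  R  [-0.22706 +0.32671 +0.91744]
t = (+0.00127, +0.10866, +0.56292) m
tr R = 2.762181; θ = arccos((tr R − 1)/2) = 0.492634 rad = 28.226°
axis k = ((R−Rᵀ)₃₂, (R−Rᵀ)₁₃, (R−Rᵀ)₂₁) / (2 sinθ) = (+0.743176, +0.376778, -0.552926)
rvec = θ·k = (+0.366114, +0.185614, -0.272390)

rvec=(0.3661, 0.1856, -0.2724) tvec=(0.0013, 0.1087, 0.5629)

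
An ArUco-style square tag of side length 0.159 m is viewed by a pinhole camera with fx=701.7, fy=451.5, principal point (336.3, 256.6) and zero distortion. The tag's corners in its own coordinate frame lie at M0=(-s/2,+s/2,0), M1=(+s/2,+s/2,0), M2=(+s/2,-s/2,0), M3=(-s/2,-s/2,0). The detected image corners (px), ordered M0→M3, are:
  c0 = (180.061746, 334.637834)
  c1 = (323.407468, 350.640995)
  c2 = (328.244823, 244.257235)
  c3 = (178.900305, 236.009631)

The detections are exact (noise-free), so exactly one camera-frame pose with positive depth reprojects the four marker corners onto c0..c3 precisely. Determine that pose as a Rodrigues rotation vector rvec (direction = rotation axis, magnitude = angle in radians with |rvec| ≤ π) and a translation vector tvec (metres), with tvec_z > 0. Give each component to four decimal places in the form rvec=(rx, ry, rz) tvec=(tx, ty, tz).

Intrinsics K: fx=701.7, fy=451.5, cx=336.3, cy=256.6
Marker side s = 0.159 m; corners in marker frame (Z=0):
  M0 = (-0.0795, +0.0795, 0)
  M1 = (+0.0795, +0.0795, 0)
  M2 = (+0.0795, -0.0795, 0)
  M3 = (-0.0795, -0.0795, 0)
Detected image corners:
  c0 = (180.061746, 334.637834) px
  c1 = (323.407468, 350.640995) px
  c2 = (328.244823, 244.257235) px
  c3 = (178.900305, 236.009631) px
Planar DLT: solve 8×8 A·h = b for H (H[2,2]=1):
  H  [+792.29318 +52.72944 +249.69408]
  H  [-70.57443 +716.98162 +292.16731]
  H  [-0.50559 +0.25145 +1.00000]
B = K⁻¹H; ‖b₁‖=1.467506, ‖b₂‖=1.467506; λ = 2/(‖b₁‖+‖b₂‖) = 0.681428, sign → tz>0 ⇒ λ=+0.681428
r₁ = λ·B[:,0] = (+0.93452,+0.08929,-0.34452); r₂ = λ·B[:,1] = (-0.03091,+0.98473,+0.17135)
r₃ = r₁×r₂ = (+0.35456,-0.14948,+0.92301); SVD([r₁ r₂ r₃]) → R = UVᵀ:
  R  [+0.93452 -0.03091 +0.35456]
  R  [+0.08929 +0.98473 -0.14948]
  R  [-0.34452 +0.17135 +0.92301]
t = (-0.08410, +0.05368, +0.68143) m
tr R = 2.842255; θ = arccos((tr R − 1)/2) = 0.399829 rad = 22.909°
axis k = ((R−Rᵀ)₃₂, (R−Rᵀ)₁₃, (R−Rᵀ)₂₁) / (2 sinθ) = (+0.412095, +0.897964, +0.154398)
rvec = θ·k = (+0.164767, +0.359032, +0.061733)

rvec=(0.1648, 0.3590, 0.0617) tvec=(-0.0841, 0.0537, 0.6814)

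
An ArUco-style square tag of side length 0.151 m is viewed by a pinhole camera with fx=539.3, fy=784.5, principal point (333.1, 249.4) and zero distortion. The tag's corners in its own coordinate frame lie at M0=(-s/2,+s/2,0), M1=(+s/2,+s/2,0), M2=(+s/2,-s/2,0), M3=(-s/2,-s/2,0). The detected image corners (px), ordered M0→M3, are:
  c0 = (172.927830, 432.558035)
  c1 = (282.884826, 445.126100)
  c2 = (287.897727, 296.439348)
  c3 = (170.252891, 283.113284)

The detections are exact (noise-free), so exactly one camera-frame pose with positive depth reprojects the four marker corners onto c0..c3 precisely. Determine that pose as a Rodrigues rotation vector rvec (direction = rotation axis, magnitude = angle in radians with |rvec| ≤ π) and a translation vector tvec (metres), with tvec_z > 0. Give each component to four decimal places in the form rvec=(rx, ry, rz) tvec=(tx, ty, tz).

Intrinsics K: fx=539.3, fy=784.5, cx=333.1, cy=249.4
Marker side s = 0.151 m; corners in marker frame (Z=0):
  M0 = (-0.0755, +0.0755, 0)
  M1 = (+0.0755, +0.0755, 0)
  M2 = (+0.0755, -0.0755, 0)
  M3 = (-0.0755, -0.0755, 0)
Detected image corners:
  c0 = (172.927830, 432.558035) px
  c1 = (282.884826, 445.126100) px
  c2 = (287.897727, 296.439348) px
  c3 = (170.252891, 283.113284) px
Planar DLT: solve 8×8 A·h = b for H (H[2,2]=1):
  H  [+751.60570 +94.47962 +228.44884]
  H  [+83.77120 +1150.15856 +366.82390]
  H  [-0.00518 +0.44733 +1.00000]
B = K⁻¹H; ‖b₁‖=1.401078, ‖b₂‖=1.401078; λ = 2/(‖b₁‖+‖b₂‖) = 0.713736, sign → tz>0 ⇒ λ=+0.713736
r₁ = λ·B[:,0] = (+0.99699,+0.07739,-0.00370); r₂ = λ·B[:,1] = (-0.07216,+0.94491,+0.31928)
r₃ = r₁×r₂ = (+0.02820,-0.31805,+0.94765); SVD([r₁ r₂ r₃]) → R = UVᵀ:
  R  [+0.99699 -0.07216 +0.02820]
  R  [+0.07739 +0.94491 -0.31805]
  R  [-0.00370 +0.31928 +0.94765]
t = (-0.13850, +0.10683, +0.71374) m
tr R = 2.889558; θ = arccos((tr R − 1)/2) = 0.333876 rad = 19.130°
axis k = ((R−Rᵀ)₃₂, (R−Rᵀ)₁₃, (R−Rᵀ)₂₁) / (2 sinθ) = (+0.972402, +0.048665, +0.228180)
rvec = θ·k = (+0.324662, +0.016248, +0.076184)

rvec=(0.3247, 0.0162, 0.0762) tvec=(-0.1385, 0.1068, 0.7137)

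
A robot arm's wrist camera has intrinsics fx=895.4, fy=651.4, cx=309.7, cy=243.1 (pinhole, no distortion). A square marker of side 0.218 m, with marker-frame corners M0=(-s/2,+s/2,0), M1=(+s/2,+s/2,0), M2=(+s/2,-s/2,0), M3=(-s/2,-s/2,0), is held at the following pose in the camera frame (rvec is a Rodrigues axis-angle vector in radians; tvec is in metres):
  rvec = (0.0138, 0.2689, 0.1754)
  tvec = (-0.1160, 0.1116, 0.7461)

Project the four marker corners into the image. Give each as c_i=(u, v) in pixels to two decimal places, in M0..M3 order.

c0=(36.04, 410.33) c1=(271.03, 457.92) c2=(317.26, 264.34) c3=(76.38, 230.66)

Intrinsics K: fx=895.4, fy=651.4, cx=309.7, cy=243.1
Marker side s = 0.218 m; corners in marker frame (Z=0):
  M0 = (-0.1090, +0.1090, 0)
  M1 = (+0.1090, +0.1090, 0)
  M2 = (+0.1090, -0.1090, 0)
  M3 = (-0.1090, -0.1090, 0)
rvec = (0.0138, 0.2689, 0.1754), |rvec| = θ = 0.32135 rad = 18.412°
Rodrigues: sinθ=0.31584, 1−cosθ=0.05119; R = I + sinθ·[k]× + (1−cosθ)·[k]×²:
    [+0.94891 -0.17056 +0.26550]
    [+0.17424 +0.98465 +0.00982]
    [-0.26310 +0.03694 +0.96406]
t = (-0.1160, 0.1116, 0.7461) m
M0: Pc = R·M0+t = (-0.23802, +0.19994, +0.77880); u = 895.4·(-0.23802)/0.77880 + 309.7 = 36.0441, v = 651.4·(+0.19994)/0.77880 + 243.1 = 410.3282
M1: Pc = R·M1+t = (-0.03116, +0.23792, +0.72145); u = 895.4·(-0.03116)/0.72145 + 309.7 = 271.0269, v = 651.4·(+0.23792)/0.72145 + 243.1 = 457.9183
M2: Pc = R·M2+t = (+0.00602, +0.02326, +0.71340); u = 895.4·(+0.00602)/0.71340 + 309.7 = 317.2577, v = 651.4·(+0.02326)/0.71340 + 243.1 = 264.3426
M3: Pc = R·M3+t = (-0.20084, -0.01472, +0.77075); u = 895.4·(-0.20084)/0.77075 + 309.7 = 76.3792, v = 651.4·(-0.01472)/0.77075 + 243.1 = 230.6601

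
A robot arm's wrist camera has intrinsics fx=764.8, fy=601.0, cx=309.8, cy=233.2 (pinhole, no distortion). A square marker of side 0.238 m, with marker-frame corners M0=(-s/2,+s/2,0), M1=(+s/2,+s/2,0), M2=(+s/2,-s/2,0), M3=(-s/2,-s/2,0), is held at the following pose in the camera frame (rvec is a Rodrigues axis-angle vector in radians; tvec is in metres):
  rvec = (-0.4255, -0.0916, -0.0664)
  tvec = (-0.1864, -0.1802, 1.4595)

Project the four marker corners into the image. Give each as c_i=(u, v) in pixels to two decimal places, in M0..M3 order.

c0=(148.64, 204.54) c1=(278.51, 200.50) c2=(270.52, 117.10) c3=(148.97, 119.51)

Intrinsics K: fx=764.8, fy=601.0, cx=309.8, cy=233.2
Marker side s = 0.238 m; corners in marker frame (Z=0):
  M0 = (-0.1190, +0.1190, 0)
  M1 = (+0.1190, +0.1190, 0)
  M2 = (+0.1190, -0.1190, 0)
  M3 = (-0.1190, -0.1190, 0)
rvec = (-0.4255, -0.0916, -0.0664), |rvec| = θ = 0.44028 rad = 25.226°
Rodrigues: sinθ=0.42620, 1−cosθ=0.09537; R = I + sinθ·[k]× + (1−cosθ)·[k]×²:
    [+0.99370 +0.08345 -0.07477]
    [-0.04510 +0.90876 +0.41488]
    [+0.10257 -0.40889 +0.90680]
t = (-0.1864, -0.1802, 1.4595) m
M0: Pc = R·M0+t = (-0.29472, -0.06669, +1.39864); u = 764.8·(-0.29472)/1.39864 + 309.8 = 148.6416, v = 601.0·(-0.06669)/1.39864 + 233.2 = 204.5427
M1: Pc = R·M1+t = (-0.05822, -0.07742, +1.42305); u = 764.8·(-0.05822)/1.42305 + 309.8 = 278.5110, v = 601.0·(-0.07742)/1.42305 + 233.2 = 200.5010
M2: Pc = R·M2+t = (-0.07808, -0.29371, +1.52036); u = 764.8·(-0.07808)/1.52036 + 309.8 = 270.5229, v = 601.0·(-0.29371)/1.52036 + 233.2 = 117.0967
M3: Pc = R·M3+t = (-0.31458, -0.28298, +1.49595); u = 764.8·(-0.31458)/1.49595 + 309.8 = 148.9715, v = 601.0·(-0.28298)/1.49595 + 233.2 = 119.5145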